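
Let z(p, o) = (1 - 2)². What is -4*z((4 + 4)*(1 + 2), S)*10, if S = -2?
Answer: -40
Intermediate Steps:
z(p, o) = 1 (z(p, o) = (-1)² = 1)
-4*z((4 + 4)*(1 + 2), S)*10 = -4*1*10 = -4*10 = -40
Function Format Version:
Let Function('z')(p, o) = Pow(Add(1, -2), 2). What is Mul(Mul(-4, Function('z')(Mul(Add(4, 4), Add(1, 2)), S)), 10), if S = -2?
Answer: -40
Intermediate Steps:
Function('z')(p, o) = 1 (Function('z')(p, o) = Pow(-1, 2) = 1)
Mul(Mul(-4, Function('z')(Mul(Add(4, 4), Add(1, 2)), S)), 10) = Mul(Mul(-4, 1), 10) = Mul(-4, 10) = -40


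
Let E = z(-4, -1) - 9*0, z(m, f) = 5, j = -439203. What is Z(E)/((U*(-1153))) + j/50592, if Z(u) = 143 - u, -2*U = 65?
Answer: -10967368481/1263872480 ≈ -8.6776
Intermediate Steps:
U = -65/2 (U = -½*65 = -65/2 ≈ -32.500)
E = 5 (E = 5 - 9*0 = 5 + 0 = 5)
Z(E)/((U*(-1153))) + j/50592 = (143 - 1*5)/((-65/2*(-1153))) - 439203/50592 = (143 - 5)/(74945/2) - 439203*1/50592 = 138*(2/74945) - 146401/16864 = 276/74945 - 146401/16864 = -10967368481/1263872480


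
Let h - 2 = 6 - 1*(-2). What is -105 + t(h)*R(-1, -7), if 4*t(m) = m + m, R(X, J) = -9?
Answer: -150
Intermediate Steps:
h = 10 (h = 2 + (6 - 1*(-2)) = 2 + (6 + 2) = 2 + 8 = 10)
t(m) = m/2 (t(m) = (m + m)/4 = (2*m)/4 = m/2)
-105 + t(h)*R(-1, -7) = -105 + ((1/2)*10)*(-9) = -105 + 5*(-9) = -105 - 45 = -150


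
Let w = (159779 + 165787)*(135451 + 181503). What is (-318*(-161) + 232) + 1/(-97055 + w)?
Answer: 5307028214389871/103189348909 ≈ 51430.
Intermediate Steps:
w = 103189445964 (w = 325566*316954 = 103189445964)
(-318*(-161) + 232) + 1/(-97055 + w) = (-318*(-161) + 232) + 1/(-97055 + 103189445964) = (51198 + 232) + 1/103189348909 = 51430 + 1/103189348909 = 5307028214389871/103189348909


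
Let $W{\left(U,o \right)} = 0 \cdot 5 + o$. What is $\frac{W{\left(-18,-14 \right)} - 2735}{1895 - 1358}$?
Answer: $- \frac{2749}{537} \approx -5.1192$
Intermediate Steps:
$W{\left(U,o \right)} = o$ ($W{\left(U,o \right)} = 0 + o = o$)
$\frac{W{\left(-18,-14 \right)} - 2735}{1895 - 1358} = \frac{-14 - 2735}{1895 - 1358} = - \frac{2749}{537}$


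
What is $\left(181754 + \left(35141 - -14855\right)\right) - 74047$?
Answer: $157703$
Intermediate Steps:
$\left(181754 + \left(35141 - -14855\right)\right) - 74047 = \left(181754 + \left(35141 + 14855\right)\right) - 74047 = \left(181754 + 49996\right) - 74047 = 231750 - 74047 = 157703$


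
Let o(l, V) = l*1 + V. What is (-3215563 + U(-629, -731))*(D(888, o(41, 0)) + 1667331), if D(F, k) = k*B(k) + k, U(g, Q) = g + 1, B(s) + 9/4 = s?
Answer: -21470786174013/4 ≈ -5.3677e+12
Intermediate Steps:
B(s) = -9/4 + s
o(l, V) = V + l (o(l, V) = l + V = V + l)
U(g, Q) = 1 + g
D(F, k) = k + k*(-9/4 + k) (D(F, k) = k*(-9/4 + k) + k = k + k*(-9/4 + k))
(-3215563 + U(-629, -731))*(D(888, o(41, 0)) + 1667331) = (-3215563 + (1 - 629))*((0 + 41)*(-5 + 4*(0 + 41))/4 + 1667331) = (-3215563 - 628)*((¼)*41*(-5 + 4*41) + 1667331) = -3216191*((¼)*41*(-5 + 164) + 1667331) = -3216191*((¼)*41*159 + 1667331) = -3216191*(6519/4 + 1667331) = -3216191*6675843/4 = -21470786174013/4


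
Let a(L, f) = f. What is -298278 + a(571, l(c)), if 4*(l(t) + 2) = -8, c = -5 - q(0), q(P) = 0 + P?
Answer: -298282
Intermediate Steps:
q(P) = P
c = -5 (c = -5 - 1*0 = -5 + 0 = -5)
l(t) = -4 (l(t) = -2 + (¼)*(-8) = -2 - 2 = -4)
-298278 + a(571, l(c)) = -298278 - 4 = -298282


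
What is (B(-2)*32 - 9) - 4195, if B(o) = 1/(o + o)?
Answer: -4212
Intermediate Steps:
B(o) = 1/(2*o)
(B(-2)*32 - 9) - 4195 = (((½)/(-2))*32 - 9) - 4195 = (((½)*(-½))*32 - 9) - 4195 = (-¼*32 - 9) - 4195 = (-8 - 9) - 4195 = -17 - 4195 = -4212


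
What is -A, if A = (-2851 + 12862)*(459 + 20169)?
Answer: -206506908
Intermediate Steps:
A = 206506908 (A = 10011*20628 = 206506908)
-A = -1*206506908 = -206506908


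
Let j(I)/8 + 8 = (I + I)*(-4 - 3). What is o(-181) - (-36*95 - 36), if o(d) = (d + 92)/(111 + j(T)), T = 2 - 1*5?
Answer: 1323559/383 ≈ 3455.8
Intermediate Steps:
T = -3 (T = 2 - 5 = -3)
j(I) = -64 - 112*I (j(I) = -64 + 8*((I + I)*(-4 - 3)) = -64 + 8*((2*I)*(-7)) = -64 + 8*(-14*I) = -64 - 112*I)
o(d) = 92/383 + d/383 (o(d) = (d + 92)/(111 + (-64 - 112*(-3))) = (92 + d)/(111 + (-64 + 336)) = (92 + d)/(111 + 272) = (92 + d)/383 = (92 + d)*(1/383) = 92/383 + d/383)
o(-181) - (-36*95 - 36) = (92/383 + (1/383)*(-181)) - (-36*95 - 36) = (92/383 - 181/383) - (-3420 - 36) = -89/383 - 1*(-3456) = -89/383 + 3456 = 1323559/383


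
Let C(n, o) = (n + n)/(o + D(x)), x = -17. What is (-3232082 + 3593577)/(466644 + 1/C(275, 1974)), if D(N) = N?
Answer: 198822250/256656157 ≈ 0.77466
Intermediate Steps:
C(n, o) = 2*n/(-17 + o) (C(n, o) = (n + n)/(o - 17) = (2*n)/(-17 + o) = 2*n/(-17 + o))
(-3232082 + 3593577)/(466644 + 1/C(275, 1974)) = (-3232082 + 3593577)/(466644 + 1/(2*275/(-17 + 1974))) = 361495/(466644 + 1/(2*275/1957)) = 361495/(466644 + 1/(2*275*(1/1957))) = 361495/(466644 + 1/(550/1957)) = 361495/(466644 + 1957/550) = 361495/(256656157/550) = 361495*(550/256656157) = 198822250/256656157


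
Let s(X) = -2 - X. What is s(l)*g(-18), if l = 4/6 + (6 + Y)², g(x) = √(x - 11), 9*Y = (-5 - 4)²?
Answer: -683*I*√29/3 ≈ -1226.0*I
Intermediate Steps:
Y = 9 (Y = (-5 - 4)²/9 = (⅑)*(-9)² = (⅑)*81 = 9)
g(x) = √(-11 + x)
l = 677/3 (l = 4/6 + (6 + 9)² = 4*(⅙) + 15² = ⅔ + 225 = 677/3 ≈ 225.67)
s(l)*g(-18) = (-2 - 1*677/3)*√(-11 - 18) = (-2 - 677/3)*√(-29) = -683*I*√29/3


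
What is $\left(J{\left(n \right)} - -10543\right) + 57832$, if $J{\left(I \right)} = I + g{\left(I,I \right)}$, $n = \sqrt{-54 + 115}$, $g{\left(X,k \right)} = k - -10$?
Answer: $68385 + 2 \sqrt{61} \approx 68401.0$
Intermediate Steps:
$g{\left(X,k \right)} = 10 + k$ ($g{\left(X,k \right)} = k + 10 = 10 + k$)
$n = \sqrt{61} \approx 7.8102$
$J{\left(I \right)} = 10 + 2 I$ ($J{\left(I \right)} = I + \left(10 + I\right) = 10 + 2 I$)
$\left(J{\left(n \right)} - -10543\right) + 57832 = \left(\left(10 + 2 \sqrt{61}\right) - -10543\right) + 57832 = \left(\left(10 + 2 \sqrt{61}\right) + 10543\right) + 57832 = \left(10553 + 2 \sqrt{61}\right) + 57832 = 68385 + 2 \sqrt{61}$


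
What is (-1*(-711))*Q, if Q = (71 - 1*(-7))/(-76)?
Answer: -27729/38 ≈ -729.71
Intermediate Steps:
Q = -39/38 (Q = (71 + 7)*(-1/76) = 78*(-1/76) = -39/38 ≈ -1.0263)
(-1*(-711))*Q = -1*(-711)*(-39/38) = 711*(-39/38) = -27729/38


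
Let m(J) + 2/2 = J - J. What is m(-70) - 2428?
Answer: -2429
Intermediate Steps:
m(J) = -1 (m(J) = -1 + (J - J) = -1 + 0 = -1)
m(-70) - 2428 = -1 - 2428 = -2429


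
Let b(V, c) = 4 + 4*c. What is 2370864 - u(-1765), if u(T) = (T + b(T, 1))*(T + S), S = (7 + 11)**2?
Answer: -160973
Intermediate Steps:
S = 324 (S = 18**2 = 324)
u(T) = (8 + T)*(324 + T) (u(T) = (T + (4 + 4*1))*(T + 324) = (T + (4 + 4))*(324 + T) = (T + 8)*(324 + T) = (8 + T)*(324 + T))
2370864 - u(-1765) = 2370864 - (2592 + (-1765)**2 + 332*(-1765)) = 2370864 - (2592 + 3115225 - 585980) = 2370864 - 1*2531837 = 2370864 - 2531837 = -160973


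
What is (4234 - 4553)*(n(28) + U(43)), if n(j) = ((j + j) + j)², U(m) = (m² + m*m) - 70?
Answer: -3408196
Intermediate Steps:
U(m) = -70 + 2*m² (U(m) = (m² + m²) - 70 = 2*m² - 70 = -70 + 2*m²)
n(j) = 9*j² (n(j) = (2*j + j)² = (3*j)² = 9*j²)
(4234 - 4553)*(n(28) + U(43)) = (4234 - 4553)*(9*28² + (-70 + 2*43²)) = -319*(9*784 + (-70 + 2*1849)) = -319*(7056 + (-70 + 3698)) = -319*(7056 + 3628) = -319*10684 = -3408196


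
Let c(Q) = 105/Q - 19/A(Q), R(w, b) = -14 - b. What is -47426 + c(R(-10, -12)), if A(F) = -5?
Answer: -474747/10 ≈ -47475.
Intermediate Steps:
c(Q) = 19/5 + 105/Q (c(Q) = 105/Q - 19/(-5) = 105/Q - 19*(-⅕) = 105/Q + 19/5 = 19/5 + 105/Q)
-47426 + c(R(-10, -12)) = -47426 + (19/5 + 105/(-14 - 1*(-12))) = -47426 + (19/5 + 105/(-14 + 12)) = -47426 + (19/5 + 105/(-2)) = -47426 + (19/5 + 105*(-½)) = -47426 + (19/5 - 105/2) = -47426 - 487/10 = -474747/10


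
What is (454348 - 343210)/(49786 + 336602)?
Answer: 18523/64398 ≈ 0.28763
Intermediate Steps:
(454348 - 343210)/(49786 + 336602) = 111138/386388 = 111138*(1/386388) = 18523/64398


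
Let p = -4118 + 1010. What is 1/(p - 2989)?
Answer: -1/6097 ≈ -0.00016401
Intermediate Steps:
p = -3108
1/(p - 2989) = 1/(-3108 - 2989) = 1/(-6097) = -1/6097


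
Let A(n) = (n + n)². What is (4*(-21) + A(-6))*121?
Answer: 7260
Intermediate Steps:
A(n) = 4*n² (A(n) = (2*n)² = 4*n²)
(4*(-21) + A(-6))*121 = (4*(-21) + 4*(-6)²)*121 = (-84 + 4*36)*121 = (-84 + 144)*121 = 60*121 = 7260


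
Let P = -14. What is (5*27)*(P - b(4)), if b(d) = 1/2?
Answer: -3915/2 ≈ -1957.5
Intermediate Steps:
b(d) = 1/2
(5*27)*(P - b(4)) = (5*27)*(-14 - 1*1/2) = 135*(-14 - 1/2) = 135*(-29/2) = -3915/2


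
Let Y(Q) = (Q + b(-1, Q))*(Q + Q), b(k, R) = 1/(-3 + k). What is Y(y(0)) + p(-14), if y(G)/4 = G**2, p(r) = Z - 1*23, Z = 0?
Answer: -23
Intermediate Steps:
p(r) = -23 (p(r) = 0 - 1*23 = 0 - 23 = -23)
y(G) = 4*G**2
Y(Q) = 2*Q*(-1/4 + Q) (Y(Q) = (Q + 1/(-3 - 1))*(Q + Q) = (Q + 1/(-4))*(2*Q) = (Q - 1/4)*(2*Q) = (-1/4 + Q)*(2*Q) = 2*Q*(-1/4 + Q))
Y(y(0)) + p(-14) = (4*0**2)*(-1 + 4*(4*0**2))/2 - 23 = (4*0)*(-1 + 4*(4*0))/2 - 23 = (1/2)*0*(-1 + 4*0) - 23 = (1/2)*0*(-1 + 0) - 23 = (1/2)*0*(-1) - 23 = 0 - 23 = -23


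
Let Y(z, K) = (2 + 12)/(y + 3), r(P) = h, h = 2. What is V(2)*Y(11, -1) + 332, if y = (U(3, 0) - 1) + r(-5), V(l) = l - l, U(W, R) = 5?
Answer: 332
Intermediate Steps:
r(P) = 2
V(l) = 0
y = 6 (y = (5 - 1) + 2 = 4 + 2 = 6)
Y(z, K) = 14/9 (Y(z, K) = (2 + 12)/(6 + 3) = 14/9)
V(2)*Y(11, -1) + 332 = 0*(14/9) + 332 = 0 + 332 = 332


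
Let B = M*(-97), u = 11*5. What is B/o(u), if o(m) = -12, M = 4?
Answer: 97/3 ≈ 32.333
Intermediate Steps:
u = 55
B = -388 (B = 4*(-97) = -388)
B/o(u) = -388/(-12) = -388*(-1/12) = 97/3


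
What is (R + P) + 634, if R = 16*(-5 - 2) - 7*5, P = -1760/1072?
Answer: 32519/67 ≈ 485.36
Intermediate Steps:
P = -110/67 (P = -1760*1/1072 = -110/67 ≈ -1.6418)
R = -147 (R = 16*(-7) - 35 = -112 - 35 = -147)
(R + P) + 634 = (-147 - 110/67) + 634 = -9959/67 + 634 = 32519/67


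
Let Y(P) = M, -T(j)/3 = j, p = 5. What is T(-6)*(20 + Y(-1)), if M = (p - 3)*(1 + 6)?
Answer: 612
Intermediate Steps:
T(j) = -3*j
M = 14 (M = (5 - 3)*(1 + 6) = 2*7 = 14)
Y(P) = 14
T(-6)*(20 + Y(-1)) = (-3*(-6))*(20 + 14) = 18*34 = 612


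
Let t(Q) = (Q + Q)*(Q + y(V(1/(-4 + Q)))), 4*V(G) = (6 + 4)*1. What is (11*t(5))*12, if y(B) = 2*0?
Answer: 6600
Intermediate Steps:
V(G) = 5/2 (V(G) = ((6 + 4)*1)/4 = (10*1)/4 = (¼)*10 = 5/2)
y(B) = 0
t(Q) = 2*Q² (t(Q) = (Q + Q)*(Q + 0) = (2*Q)*Q = 2*Q²)
(11*t(5))*12 = (11*(2*5²))*12 = (11*(2*25))*12 = (11*50)*12 = 550*12 = 6600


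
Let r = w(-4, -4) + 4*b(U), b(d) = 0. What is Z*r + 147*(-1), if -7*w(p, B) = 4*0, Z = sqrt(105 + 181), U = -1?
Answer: -147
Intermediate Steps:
Z = sqrt(286) ≈ 16.912
w(p, B) = 0 (w(p, B) = -4*0/7 = -1/7*0 = 0)
r = 0 (r = 0 + 4*0 = 0 + 0 = 0)
Z*r + 147*(-1) = sqrt(286)*0 + 147*(-1) = 0 - 147 = -147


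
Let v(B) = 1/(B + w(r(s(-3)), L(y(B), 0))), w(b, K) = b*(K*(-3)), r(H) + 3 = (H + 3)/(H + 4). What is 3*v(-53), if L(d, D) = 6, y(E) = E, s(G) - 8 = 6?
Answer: -3/16 ≈ -0.18750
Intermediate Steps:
s(G) = 14 (s(G) = 8 + 6 = 14)
r(H) = -3 + (3 + H)/(4 + H) (r(H) = -3 + (H + 3)/(H + 4) = -3 + (3 + H)/(4 + H))
w(b, K) = -3*K*b (w(b, K) = b*(-3*K) = -3*K*b)
v(B) = 1/(37 + B) (v(B) = 1/(B - 3*6*(-9 - 2*14)/(4 + 14)) = 1/(B - 3*6*(-9 - 28)/18) = 1/(B - 3*6*(1/18)*(-37)) = 1/(B - 3*6*(-37/18)) = 1/(B + 37) = 1/(37 + B))
3*v(-53) = 3/(37 - 53) = 3/(-16) = 3*(-1/16) = -3/16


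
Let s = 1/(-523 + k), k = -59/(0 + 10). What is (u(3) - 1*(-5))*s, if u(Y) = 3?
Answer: -80/5289 ≈ -0.015126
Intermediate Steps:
k = -59/10 ≈ -5.9000
s = -10/5289 (s = 1/(-523 - 59/10) = 1/(-5289/10) = -10/5289 ≈ -0.0018907)
(u(3) - 1*(-5))*s = (3 - 1*(-5))*(-10/5289) = (3 + 5)*(-10/5289) = 8*(-10/5289) = -80/5289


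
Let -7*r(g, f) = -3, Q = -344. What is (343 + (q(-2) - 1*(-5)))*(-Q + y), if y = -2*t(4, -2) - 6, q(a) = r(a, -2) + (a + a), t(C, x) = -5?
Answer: 839028/7 ≈ 1.1986e+5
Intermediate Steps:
r(g, f) = 3/7 (r(g, f) = -1/7*(-3) = 3/7)
q(a) = 3/7 + 2*a (q(a) = 3/7 + (a + a) = 3/7 + 2*a)
y = 4 (y = -2*(-5) - 6 = 10 - 6 = 4)
(343 + (q(-2) - 1*(-5)))*(-Q + y) = (343 + ((3/7 + 2*(-2)) - 1*(-5)))*(-1*(-344) + 4) = (343 + ((3/7 - 4) + 5))*(344 + 4) = (343 + (-25/7 + 5))*348 = (343 + 10/7)*348 = (2411/7)*348 = 839028/7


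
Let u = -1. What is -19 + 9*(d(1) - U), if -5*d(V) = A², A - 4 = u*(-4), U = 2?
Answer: -761/5 ≈ -152.20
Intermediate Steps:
A = 8 (A = 4 - 1*(-4) = 4 + 4 = 8)
d(V) = -64/5 (d(V) = -⅕*8² = -⅕*64 = -64/5)
-19 + 9*(d(1) - U) = -19 + 9*(-64/5 - 1*2) = -19 + 9*(-64/5 - 2) = -19 + 9*(-74/5) = -19 - 666/5 = -761/5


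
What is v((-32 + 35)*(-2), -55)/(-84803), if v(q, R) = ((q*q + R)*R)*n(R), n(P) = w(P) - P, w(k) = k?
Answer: 0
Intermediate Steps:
n(P) = 0 (n(P) = P - P = 0)
v(q, R) = 0 (v(q, R) = ((q*q + R)*R)*0 = ((q² + R)*R)*0 = ((R + q²)*R)*0 = (R*(R + q²))*0 = 0)
v((-32 + 35)*(-2), -55)/(-84803) = 0/(-84803) = 0*(-1/84803) = 0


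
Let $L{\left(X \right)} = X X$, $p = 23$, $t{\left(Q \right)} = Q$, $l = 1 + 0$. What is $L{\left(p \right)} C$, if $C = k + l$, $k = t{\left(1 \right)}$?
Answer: $1058$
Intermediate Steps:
$l = 1$
$k = 1$
$L{\left(X \right)} = X^{2}$
$C = 2$ ($C = 1 + 1 = 2$)
$L{\left(p \right)} C = 23^{2} \cdot 2 = 529 \cdot 2 = 1058$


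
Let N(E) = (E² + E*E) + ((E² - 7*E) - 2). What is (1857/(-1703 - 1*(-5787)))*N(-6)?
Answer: 68709/1021 ≈ 67.296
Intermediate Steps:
N(E) = -2 - 7*E + 3*E² (N(E) = (E² + E²) + (-2 + E² - 7*E) = 2*E² + (-2 + E² - 7*E) = -2 - 7*E + 3*E²)
(1857/(-1703 - 1*(-5787)))*N(-6) = (1857/(-1703 - 1*(-5787)))*(-2 - 7*(-6) + 3*(-6)²) = (1857/(-1703 + 5787))*(-2 + 42 + 3*36) = (1857/4084)*(-2 + 42 + 108) = (1857*(1/4084))*148 = (1857/4084)*148 = 68709/1021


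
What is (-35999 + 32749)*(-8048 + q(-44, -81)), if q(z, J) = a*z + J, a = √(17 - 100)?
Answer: 26419250 + 143000*I*√83 ≈ 2.6419e+7 + 1.3028e+6*I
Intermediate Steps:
a = I*√83 (a = √(-83) = I*√83 ≈ 9.1104*I)
q(z, J) = J + I*z*√83 (q(z, J) = (I*√83)*z + J = I*z*√83 + J = J + I*z*√83)
(-35999 + 32749)*(-8048 + q(-44, -81)) = (-35999 + 32749)*(-8048 + (-81 + I*(-44)*√83)) = -3250*(-8048 + (-81 - 44*I*√83)) = -3250*(-8129 - 44*I*√83) = 26419250 + 143000*I*√83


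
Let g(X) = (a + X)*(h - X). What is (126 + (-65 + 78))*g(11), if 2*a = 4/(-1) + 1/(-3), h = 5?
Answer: -7367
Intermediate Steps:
a = -13/6 (a = (4/(-1) + 1/(-3))/2 = (4*(-1) + 1*(-1/3))/2 = (-4 - 1/3)/2 = (1/2)*(-13/3) = -13/6 ≈ -2.1667)
g(X) = (5 - X)*(-13/6 + X) (g(X) = (-13/6 + X)*(5 - X) = (5 - X)*(-13/6 + X))
(126 + (-65 + 78))*g(11) = (126 + (-65 + 78))*(-65/6 - 1*11**2 + (43/6)*11) = (126 + 13)*(-65/6 - 1*121 + 473/6) = 139*(-65/6 - 121 + 473/6) = 139*(-53) = -7367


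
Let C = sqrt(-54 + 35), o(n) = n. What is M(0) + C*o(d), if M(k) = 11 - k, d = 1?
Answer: 11 + I*sqrt(19) ≈ 11.0 + 4.3589*I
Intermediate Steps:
C = I*sqrt(19) (C = sqrt(-19) = I*sqrt(19) ≈ 4.3589*I)
M(0) + C*o(d) = (11 - 1*0) + (I*sqrt(19))*1 = (11 + 0) + I*sqrt(19) = 11 + I*sqrt(19)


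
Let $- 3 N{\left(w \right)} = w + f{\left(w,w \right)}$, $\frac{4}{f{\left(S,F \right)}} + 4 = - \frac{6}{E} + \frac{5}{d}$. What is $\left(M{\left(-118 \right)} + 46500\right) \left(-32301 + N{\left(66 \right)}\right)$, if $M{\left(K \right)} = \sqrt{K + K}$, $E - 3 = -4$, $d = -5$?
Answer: $-1503081500 - \frac{193946 i \sqrt{59}}{3} \approx -1.5031 \cdot 10^{9} - 4.9658 \cdot 10^{5} i$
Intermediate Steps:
$E = -1$ ($E = 3 - 4 = -1$)
$M{\left(K \right)} = \sqrt{2} \sqrt{K}$ ($M{\left(K \right)} = \sqrt{2 K} = \sqrt{2} \sqrt{K}$)
$f{\left(S,F \right)} = 4$ ($f{\left(S,F \right)} = \frac{4}{-4 + \left(- \frac{6}{-1} + \frac{5}{-5}\right)} = \frac{4}{-4 + \left(\left(-6\right) \left(-1\right) + 5 \left(- \frac{1}{5}\right)\right)} = \frac{4}{-4 + \left(6 - 1\right)} = \frac{4}{-4 + 5} = \frac{4}{1} = 4 \cdot 1 = 4$)
$N{\left(w \right)} = - \frac{4}{3} - \frac{w}{3}$ ($N{\left(w \right)} = - \frac{w + 4}{3} = - \frac{4 + w}{3} = - \frac{4}{3} - \frac{w}{3}$)
$\left(M{\left(-118 \right)} + 46500\right) \left(-32301 + N{\left(66 \right)}\right) = \left(\sqrt{2} \sqrt{-118} + 46500\right) \left(-32301 - \frac{70}{3}\right) = \left(\sqrt{2} i \sqrt{118} + 46500\right) \left(-32301 - \frac{70}{3}\right) = \left(2 i \sqrt{59} + 46500\right) \left(-32301 - \frac{70}{3}\right) = \left(46500 + 2 i \sqrt{59}\right) \left(- \frac{96973}{3}\right) = -1503081500 - \frac{193946 i \sqrt{59}}{3}$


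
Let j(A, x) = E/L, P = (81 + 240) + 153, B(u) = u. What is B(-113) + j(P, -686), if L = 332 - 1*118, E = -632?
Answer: -12407/107 ≈ -115.95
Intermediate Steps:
P = 474 (P = 321 + 153 = 474)
L = 214 (L = 332 - 118 = 214)
j(A, x) = -316/107 (j(A, x) = -632/214 = -632*1/214 = -316/107)
B(-113) + j(P, -686) = -113 - 316/107 = -12407/107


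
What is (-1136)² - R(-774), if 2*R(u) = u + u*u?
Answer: 991345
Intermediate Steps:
R(u) = u/2 + u²/2 (R(u) = (u + u*u)/2 = (u + u²)/2 = u/2 + u²/2)
(-1136)² - R(-774) = (-1136)² - (-774)*(1 - 774)/2 = 1290496 - (-774)*(-773)/2 = 1290496 - 1*299151 = 1290496 - 299151 = 991345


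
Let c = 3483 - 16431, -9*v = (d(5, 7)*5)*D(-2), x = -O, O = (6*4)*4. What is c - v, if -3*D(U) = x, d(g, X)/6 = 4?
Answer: -37564/3 ≈ -12521.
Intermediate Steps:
O = 96 (O = 24*4 = 96)
d(g, X) = 24 (d(g, X) = 6*4 = 24)
x = -96 (x = -1*96 = -96)
D(U) = 32 (D(U) = -⅓*(-96) = 32)
v = -1280/3 (v = -24*5*32/9 = -40*32/3 = -⅑*3840 = -1280/3 ≈ -426.67)
c = -12948
c - v = -12948 - 1*(-1280/3) = -12948 + 1280/3 = -37564/3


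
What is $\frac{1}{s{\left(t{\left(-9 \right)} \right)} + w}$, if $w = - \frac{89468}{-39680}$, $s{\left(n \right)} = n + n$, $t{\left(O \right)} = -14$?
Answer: $- \frac{9920}{255393} \approx -0.038842$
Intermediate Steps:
$s{\left(n \right)} = 2 n$
$w = \frac{22367}{9920}$ ($w = \left(-89468\right) \left(- \frac{1}{39680}\right) = \frac{22367}{9920} \approx 2.2547$)
$\frac{1}{s{\left(t{\left(-9 \right)} \right)} + w} = \frac{1}{2 \left(-14\right) + \frac{22367}{9920}} = \frac{1}{-28 + \frac{22367}{9920}} = \frac{1}{- \frac{255393}{9920}} = - \frac{9920}{255393}$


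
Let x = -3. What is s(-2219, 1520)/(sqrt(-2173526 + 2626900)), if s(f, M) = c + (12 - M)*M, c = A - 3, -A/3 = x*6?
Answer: -2292109*sqrt(453374)/453374 ≈ -3404.1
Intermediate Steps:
A = 54 (A = -(-9)*6 = -3*(-18) = 54)
c = 51 (c = 54 - 3 = 51)
s(f, M) = 51 + M*(12 - M) (s(f, M) = 51 + (12 - M)*M = 51 + M*(12 - M))
s(-2219, 1520)/(sqrt(-2173526 + 2626900)) = (51 - 1*1520**2 + 12*1520)/(sqrt(-2173526 + 2626900)) = (51 - 1*2310400 + 18240)/(sqrt(453374)) = (51 - 2310400 + 18240)*(sqrt(453374)/453374) = -2292109*sqrt(453374)/453374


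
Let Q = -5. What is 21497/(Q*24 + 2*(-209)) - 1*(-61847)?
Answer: 33252189/538 ≈ 61807.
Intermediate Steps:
21497/(Q*24 + 2*(-209)) - 1*(-61847) = 21497/(-5*24 + 2*(-209)) - 1*(-61847) = 21497/(-120 - 418) + 61847 = 21497/(-538) + 61847 = 21497*(-1/538) + 61847 = -21497/538 + 61847 = 33252189/538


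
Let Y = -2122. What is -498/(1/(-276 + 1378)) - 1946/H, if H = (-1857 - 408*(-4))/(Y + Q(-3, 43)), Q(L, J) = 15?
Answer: -127579322/225 ≈ -5.6702e+5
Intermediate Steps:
H = 225/2107 (H = (-1857 - 408*(-4))/(-2122 + 15) = (-1857 + 1632)/(-2107) = -225*(-1/2107) = 225/2107 ≈ 0.10679)
-498/(1/(-276 + 1378)) - 1946/H = -498/(1/(-276 + 1378)) - 1946/225/2107 = -498/(1/1102) - 1946*2107/225 = -498/1/1102 - 4100222/225 = -498*1102 - 4100222/225 = -548796 - 4100222/225 = -127579322/225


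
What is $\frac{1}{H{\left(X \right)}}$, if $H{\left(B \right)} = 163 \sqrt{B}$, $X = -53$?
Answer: $- \frac{i \sqrt{53}}{8639} \approx - 0.0008427 i$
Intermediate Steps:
$\frac{1}{H{\left(X \right)}} = \frac{1}{163 \sqrt{-53}} = \frac{1}{163 i \sqrt{53}} = - \frac{i \sqrt{53}}{8639}$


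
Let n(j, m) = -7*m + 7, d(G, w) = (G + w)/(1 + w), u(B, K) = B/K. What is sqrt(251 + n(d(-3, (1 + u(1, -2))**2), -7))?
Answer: sqrt(307) ≈ 17.521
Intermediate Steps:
d(G, w) = (G + w)/(1 + w)
n(j, m) = 7 - 7*m
sqrt(251 + n(d(-3, (1 + u(1, -2))**2), -7)) = sqrt(251 + (7 - 7*(-7))) = sqrt(251 + (7 + 49)) = sqrt(251 + 56) = sqrt(307)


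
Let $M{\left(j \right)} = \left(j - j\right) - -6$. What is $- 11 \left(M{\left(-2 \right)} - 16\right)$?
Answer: $110$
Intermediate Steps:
$M{\left(j \right)} = 6$ ($M{\left(j \right)} = 0 + 6 = 6$)
$- 11 \left(M{\left(-2 \right)} - 16\right) = - 11 \left(6 - 16\right) = \left(-11\right) \left(-10\right) = 110$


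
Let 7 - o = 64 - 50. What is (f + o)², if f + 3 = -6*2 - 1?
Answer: 529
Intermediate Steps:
o = -7 (o = 7 - (64 - 50) = 7 - 1*14 = 7 - 14 = -7)
f = -16 (f = -3 + (-6*2 - 1) = -3 + (-12 - 1) = -3 - 13 = -16)
(f + o)² = (-16 - 7)² = (-23)² = 529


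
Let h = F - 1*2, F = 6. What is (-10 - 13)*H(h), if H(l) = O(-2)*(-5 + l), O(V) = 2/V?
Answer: -23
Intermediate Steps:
h = 4 (h = 6 - 1*2 = 6 - 2 = 4)
H(l) = 5 - l (H(l) = (2/(-2))*(-5 + l) = (2*(-1/2))*(-5 + l) = -(-5 + l) = 5 - l)
(-10 - 13)*H(h) = (-10 - 13)*(5 - 1*4) = -23*(5 - 4) = -23*1 = -23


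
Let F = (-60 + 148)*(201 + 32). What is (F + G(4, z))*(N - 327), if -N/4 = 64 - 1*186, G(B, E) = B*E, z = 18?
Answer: 3312736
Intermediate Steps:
F = 20504 (F = 88*233 = 20504)
N = 488 (N = -4*(64 - 1*186) = -4*(64 - 186) = -4*(-122) = 488)
(F + G(4, z))*(N - 327) = (20504 + 4*18)*(488 - 327) = (20504 + 72)*161 = 20576*161 = 3312736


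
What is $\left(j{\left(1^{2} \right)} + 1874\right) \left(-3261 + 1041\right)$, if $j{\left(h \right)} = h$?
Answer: $-4162500$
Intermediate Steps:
$\left(j{\left(1^{2} \right)} + 1874\right) \left(-3261 + 1041\right) = \left(1^{2} + 1874\right) \left(-3261 + 1041\right) = \left(1 + 1874\right) \left(-2220\right) = 1875 \left(-2220\right) = -4162500$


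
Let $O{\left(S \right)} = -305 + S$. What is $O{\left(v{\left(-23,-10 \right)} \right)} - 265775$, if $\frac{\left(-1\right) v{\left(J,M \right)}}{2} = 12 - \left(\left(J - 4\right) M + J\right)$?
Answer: $-265610$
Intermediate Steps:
$v{\left(J,M \right)} = -24 + 2 J + 2 M \left(-4 + J\right)$ ($v{\left(J,M \right)} = - 2 \left(12 - \left(\left(J - 4\right) M + J\right)\right) = - 2 \left(12 - \left(\left(-4 + J\right) M + J\right)\right) = - 2 \left(12 - \left(M \left(-4 + J\right) + J\right)\right) = - 2 \left(12 - \left(J + M \left(-4 + J\right)\right)\right) = - 2 \left(12 - J - M \left(-4 + J\right)\right) = -24 + 2 J + 2 M \left(-4 + J\right)$)
$O{\left(v{\left(-23,-10 \right)} \right)} - 265775 = \left(-305 + \left(-24 - -80 + 2 \left(-23\right) + 2 \left(-23\right) \left(-10\right)\right)\right) - 265775 = \left(-305 + \left(-24 + 80 - 46 + 460\right)\right) - 265775 = \left(-305 + 470\right) - 265775 = 165 - 265775 = -265610$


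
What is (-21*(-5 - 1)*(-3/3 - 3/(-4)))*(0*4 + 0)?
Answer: 0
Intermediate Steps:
(-21*(-5 - 1)*(-3/3 - 3/(-4)))*(0*4 + 0) = (-(-126)*(-3*⅓ - 3*(-¼)))*(0 + 0) = -(-126)*(-1 + ¾)*0 = -(-126)*(-1)/4*0 = -21*3/2*0 = -63/2*0 = 0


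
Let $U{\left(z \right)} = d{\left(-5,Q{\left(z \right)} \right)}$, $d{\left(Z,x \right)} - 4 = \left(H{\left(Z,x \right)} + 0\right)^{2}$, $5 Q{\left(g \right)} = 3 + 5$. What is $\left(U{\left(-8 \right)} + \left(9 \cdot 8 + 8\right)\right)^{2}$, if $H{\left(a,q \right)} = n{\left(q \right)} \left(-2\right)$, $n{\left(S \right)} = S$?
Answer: $\frac{5550736}{625} \approx 8881.2$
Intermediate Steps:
$Q{\left(g \right)} = \frac{8}{5}$ ($Q{\left(g \right)} = \frac{3 + 5}{5} = \frac{1}{5} \cdot 8 = \frac{8}{5}$)
$H{\left(a,q \right)} = - 2 q$ ($H{\left(a,q \right)} = q \left(-2\right) = - 2 q$)
$d{\left(Z,x \right)} = 4 + 4 x^{2}$ ($d{\left(Z,x \right)} = 4 + \left(- 2 x + 0\right)^{2} = 4 + \left(- 2 x\right)^{2} = 4 + 4 x^{2}$)
$U{\left(z \right)} = \frac{356}{25}$ ($U{\left(z \right)} = 4 + 4 \left(\frac{8}{5}\right)^{2} = 4 + 4 \cdot \frac{64}{25} = 4 + \frac{256}{25} = \frac{356}{25}$)
$\left(U{\left(-8 \right)} + \left(9 \cdot 8 + 8\right)\right)^{2} = \left(\frac{356}{25} + \left(9 \cdot 8 + 8\right)\right)^{2} = \left(\frac{356}{25} + \left(72 + 8\right)\right)^{2} = \left(\frac{356}{25} + 80\right)^{2} = \left(\frac{2356}{25}\right)^{2} = \frac{5550736}{625}$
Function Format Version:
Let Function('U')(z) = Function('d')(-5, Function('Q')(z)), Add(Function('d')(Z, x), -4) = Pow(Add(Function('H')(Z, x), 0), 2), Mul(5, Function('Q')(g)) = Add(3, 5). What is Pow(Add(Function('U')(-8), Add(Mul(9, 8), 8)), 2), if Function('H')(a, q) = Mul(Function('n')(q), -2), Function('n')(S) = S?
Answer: Rational(5550736, 625) ≈ 8881.2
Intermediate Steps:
Function('Q')(g) = Rational(8, 5) (Function('Q')(g) = Mul(Rational(1, 5), Add(3, 5)) = Mul(Rational(1, 5), 8) = Rational(8, 5))
Function('H')(a, q) = Mul(-2, q) (Function('H')(a, q) = Mul(q, -2) = Mul(-2, q))
Function('d')(Z, x) = Add(4, Mul(4, Pow(x, 2))) (Function('d')(Z, x) = Add(4, Pow(Add(Mul(-2, x), 0), 2)) = Add(4, Pow(Mul(-2, x), 2)) = Add(4, Mul(4, Pow(x, 2))))
Function('U')(z) = Rational(356, 25) (Function('U')(z) = Add(4, Mul(4, Pow(Rational(8, 5), 2))) = Add(4, Mul(4, Rational(64, 25))) = Add(4, Rational(256, 25)) = Rational(356, 25))
Pow(Add(Function('U')(-8), Add(Mul(9, 8), 8)), 2) = Pow(Add(Rational(356, 25), Add(Mul(9, 8), 8)), 2) = Pow(Add(Rational(356, 25), Add(72, 8)), 2) = Pow(Add(Rational(356, 25), 80), 2) = Pow(Rational(2356, 25), 2) = Rational(5550736, 625)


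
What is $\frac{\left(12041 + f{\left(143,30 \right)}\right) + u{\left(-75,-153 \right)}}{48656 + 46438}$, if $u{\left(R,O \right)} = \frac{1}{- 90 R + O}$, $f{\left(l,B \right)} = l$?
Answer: $\frac{80377849}{627335118} \approx 0.12813$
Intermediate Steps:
$u{\left(R,O \right)} = \frac{1}{O - 90 R}$
$\frac{\left(12041 + f{\left(143,30 \right)}\right) + u{\left(-75,-153 \right)}}{48656 + 46438} = \frac{\left(12041 + 143\right) + \frac{1}{-153 - -6750}}{48656 + 46438} = \frac{12184 + \frac{1}{-153 + 6750}}{95094} = \left(12184 + \frac{1}{6597}\right) \frac{1}{95094} = \frac{80377849}{6597} \cdot \frac{1}{95094} = \frac{80377849}{627335118}$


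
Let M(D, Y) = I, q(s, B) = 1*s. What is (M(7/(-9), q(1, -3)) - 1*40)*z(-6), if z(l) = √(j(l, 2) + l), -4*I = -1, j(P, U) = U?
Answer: -159*I/2 ≈ -79.5*I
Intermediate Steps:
q(s, B) = s
I = ¼ (I = -¼*(-1) = ¼ ≈ 0.25000)
z(l) = √(2 + l)
M(D, Y) = ¼
(M(7/(-9), q(1, -3)) - 1*40)*z(-6) = (¼ - 1*40)*√(2 - 6) = (¼ - 40)*√(-4) = -159*I/2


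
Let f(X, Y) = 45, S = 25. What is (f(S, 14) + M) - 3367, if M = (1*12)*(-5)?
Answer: -3382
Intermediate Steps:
M = -60 (M = 12*(-5) = -60)
(f(S, 14) + M) - 3367 = (45 - 60) - 3367 = -15 - 3367 = -3382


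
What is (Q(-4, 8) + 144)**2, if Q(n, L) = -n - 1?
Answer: 21609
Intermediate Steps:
Q(n, L) = -1 - n
(Q(-4, 8) + 144)**2 = ((-1 - 1*(-4)) + 144)**2 = ((-1 + 4) + 144)**2 = (3 + 144)**2 = 147**2 = 21609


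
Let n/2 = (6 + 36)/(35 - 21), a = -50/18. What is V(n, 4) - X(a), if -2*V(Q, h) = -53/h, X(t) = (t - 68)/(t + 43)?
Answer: 12141/1448 ≈ 8.3847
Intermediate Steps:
a = -25/9 (a = -50*1/18 = -25/9 ≈ -2.7778)
n = 6 (n = 2*((6 + 36)/(35 - 21)) = 2*(42/14) = 2*(42*(1/14)) = 2*3 = 6)
X(t) = (-68 + t)/(43 + t)
V(Q, h) = 53/(2*h) (V(Q, h) = -(-53)/(2*h) = 53/(2*h))
V(n, 4) - X(a) = (53/2)/4 - (-68 - 25/9)/(43 - 25/9) = (53/2)*(¼) - (-637)/(362/9*9) = 53/8 - 9*(-637)/(362*9) = 53/8 - 1*(-637/362) = 53/8 + 637/362 = 12141/1448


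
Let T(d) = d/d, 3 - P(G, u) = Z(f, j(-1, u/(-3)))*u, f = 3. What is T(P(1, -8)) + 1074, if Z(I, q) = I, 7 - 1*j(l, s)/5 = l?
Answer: 1075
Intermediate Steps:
j(l, s) = 35 - 5*l
P(G, u) = 3 - 3*u
T(d) = 1
T(P(1, -8)) + 1074 = 1 + 1074 = 1075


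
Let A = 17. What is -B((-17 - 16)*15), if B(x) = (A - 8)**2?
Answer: -81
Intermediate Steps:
B(x) = 81 (B(x) = (17 - 8)**2 = 9**2 = 81)
-B((-17 - 16)*15) = -1*81 = -81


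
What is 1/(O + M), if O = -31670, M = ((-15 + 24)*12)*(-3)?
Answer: -1/31994 ≈ -3.1256e-5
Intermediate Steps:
M = -324 (M = (9*12)*(-3) = 108*(-3) = -324)
1/(O + M) = 1/(-31670 - 324) = 1/(-31994) = -1/31994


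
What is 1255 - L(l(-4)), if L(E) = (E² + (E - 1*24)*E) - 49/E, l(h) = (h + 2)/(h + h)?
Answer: 11655/8 ≈ 1456.9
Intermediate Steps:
l(h) = (2 + h)/(2*h) (l(h) = (2 + h)/((2*h)) = (2 + h)*(1/(2*h)) = (2 + h)/(2*h))
L(E) = E² - 49/E + E*(-24 + E) (L(E) = (E² + (E - 24)*E) - 49/E = (E² + (-24 + E)*E) - 49/E = (E² + E*(-24 + E)) - 49/E = E² - 49/E + E*(-24 + E))
1255 - L(l(-4)) = 1255 - (-49 + 2*((½)*(2 - 4)/(-4))²*(-12 + (½)*(2 - 4)/(-4)))/((½)*(2 - 4)/(-4)) = 1255 - (-49 + 2*((½)*(-¼)*(-2))²*(-12 + (½)*(-¼)*(-2)))/((½)*(-¼)*(-2)) = 1255 - (-49 + 2*(¼)²*(-12 + ¼))/¼ = 1255 - 4*(-49 + 2*(1/16)*(-47/4)) = 1255 - 4*(-49 - 47/32) = 1255 - 4*(-1615)/32 = 1255 - 1*(-1615/8) = 1255 + 1615/8 = 11655/8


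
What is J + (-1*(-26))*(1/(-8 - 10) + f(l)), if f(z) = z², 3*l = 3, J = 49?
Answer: 662/9 ≈ 73.556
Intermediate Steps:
l = 1 (l = (⅓)*3 = 1)
J + (-1*(-26))*(1/(-8 - 10) + f(l)) = 49 + (-1*(-26))*(1/(-8 - 10) + 1²) = 49 + 26*(1/(-18) + 1) = 49 + 26*(-1/18 + 1) = 49 + 26*(17/18) = 49 + 221/9 = 662/9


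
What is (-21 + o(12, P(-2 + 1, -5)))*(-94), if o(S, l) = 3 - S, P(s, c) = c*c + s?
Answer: 2820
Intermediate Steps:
P(s, c) = s + c**2 (P(s, c) = c**2 + s = s + c**2)
(-21 + o(12, P(-2 + 1, -5)))*(-94) = (-21 + (3 - 1*12))*(-94) = (-21 + (3 - 12))*(-94) = (-21 - 9)*(-94) = -30*(-94) = 2820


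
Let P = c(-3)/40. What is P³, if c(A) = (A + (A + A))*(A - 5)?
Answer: 729/125 ≈ 5.8320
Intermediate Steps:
c(A) = 3*A*(-5 + A) (c(A) = (A + 2*A)*(-5 + A) = (3*A)*(-5 + A) = 3*A*(-5 + A))
P = 9/5 (P = (3*(-3)*(-5 - 3))/40 = (3*(-3)*(-8))*(1/40) = 72*(1/40) = 9/5 ≈ 1.8000)
P³ = (9/5)³ = 729/125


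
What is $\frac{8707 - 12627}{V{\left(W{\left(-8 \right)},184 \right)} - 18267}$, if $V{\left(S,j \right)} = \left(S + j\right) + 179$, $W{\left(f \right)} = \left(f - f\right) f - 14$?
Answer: $\frac{1960}{8959} \approx 0.21877$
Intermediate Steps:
$W{\left(f \right)} = -14$ ($W{\left(f \right)} = 0 f - 14 = 0 - 14 = -14$)
$V{\left(S,j \right)} = 179 + S + j$
$\frac{8707 - 12627}{V{\left(W{\left(-8 \right)},184 \right)} - 18267} = \frac{8707 - 12627}{\left(179 - 14 + 184\right) - 18267} = - \frac{3920}{349 - 18267} = - \frac{3920}{-17918} = \left(-3920\right) \left(- \frac{1}{17918}\right) = \frac{1960}{8959}$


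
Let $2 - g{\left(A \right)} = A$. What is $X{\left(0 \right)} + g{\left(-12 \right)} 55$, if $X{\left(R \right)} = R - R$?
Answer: $770$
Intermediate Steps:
$X{\left(R \right)} = 0$
$g{\left(A \right)} = 2 - A$
$X{\left(0 \right)} + g{\left(-12 \right)} 55 = 0 + \left(2 - -12\right) 55 = 0 + \left(2 + 12\right) 55 = 0 + 14 \cdot 55 = 0 + 770 = 770$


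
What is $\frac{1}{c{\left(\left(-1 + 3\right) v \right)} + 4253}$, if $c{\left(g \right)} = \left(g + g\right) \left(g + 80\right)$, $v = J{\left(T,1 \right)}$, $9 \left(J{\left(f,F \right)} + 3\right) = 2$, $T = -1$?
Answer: $\frac{81}{277493} \approx 0.0002919$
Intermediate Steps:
$J{\left(f,F \right)} = - \frac{25}{9}$ ($J{\left(f,F \right)} = -3 + \frac{1}{9} \cdot 2 = -3 + \frac{2}{9} = - \frac{25}{9}$)
$v = - \frac{25}{9} \approx -2.7778$
$c{\left(g \right)} = 2 g \left(80 + g\right)$
$\frac{1}{c{\left(\left(-1 + 3\right) v \right)} + 4253} = \frac{1}{2 \left(-1 + 3\right) \left(- \frac{25}{9}\right) \left(80 + \left(-1 + 3\right) \left(- \frac{25}{9}\right)\right) + 4253} = \frac{1}{2 \cdot 2 \left(- \frac{25}{9}\right) \left(80 + 2 \left(- \frac{25}{9}\right)\right) + 4253} = \frac{1}{2 \left(- \frac{50}{9}\right) \left(80 - \frac{50}{9}\right) + 4253} = \frac{1}{2 \left(- \frac{50}{9}\right) \frac{670}{9} + 4253} = \frac{1}{- \frac{67000}{81} + 4253} = \frac{1}{\frac{277493}{81}} = \frac{81}{277493}$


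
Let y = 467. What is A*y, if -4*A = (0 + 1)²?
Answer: -467/4 ≈ -116.75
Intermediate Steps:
A = -¼ (A = -(0 + 1)²/4 = -¼*1² = -¼*1 = -¼ ≈ -0.25000)
A*y = -¼*467 = -467/4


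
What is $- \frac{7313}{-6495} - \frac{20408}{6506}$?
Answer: $- \frac{42485791}{21128235} \approx -2.0109$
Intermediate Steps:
$- \frac{7313}{-6495} - \frac{20408}{6506} = \left(-7313\right) \left(- \frac{1}{6495}\right) - \frac{10204}{3253} = \frac{7313}{6495} - \frac{10204}{3253} = - \frac{42485791}{21128235}$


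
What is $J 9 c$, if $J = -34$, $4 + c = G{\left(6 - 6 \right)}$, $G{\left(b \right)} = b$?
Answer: $1224$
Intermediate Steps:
$c = -4$ ($c = -4 + \left(6 - 6\right) = -4 + 0 = -4$)
$J 9 c = \left(-34\right) 9 \left(-4\right) = \left(-306\right) \left(-4\right) = 1224$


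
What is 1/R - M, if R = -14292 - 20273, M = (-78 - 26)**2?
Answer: -373855041/34565 ≈ -10816.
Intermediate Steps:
M = 10816 (M = (-104)**2 = 10816)
R = -34565
1/R - M = 1/(-34565) - 1*10816 = -1/34565 - 10816 = -373855041/34565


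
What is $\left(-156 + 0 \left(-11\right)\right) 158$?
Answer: $-24648$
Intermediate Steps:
$\left(-156 + 0 \left(-11\right)\right) 158 = \left(-156 + 0\right) 158 = \left(-156\right) 158 = -24648$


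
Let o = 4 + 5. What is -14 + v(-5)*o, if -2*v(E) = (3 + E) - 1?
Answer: -1/2 ≈ -0.50000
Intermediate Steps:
v(E) = -1 - E/2 (v(E) = -((3 + E) - 1)/2 = -(2 + E)/2 = -1 - E/2)
o = 9
-14 + v(-5)*o = -14 + (-1 - 1/2*(-5))*9 = -14 + (-1 + 5/2)*9 = -14 + (3/2)*9 = -14 + 27/2 = -1/2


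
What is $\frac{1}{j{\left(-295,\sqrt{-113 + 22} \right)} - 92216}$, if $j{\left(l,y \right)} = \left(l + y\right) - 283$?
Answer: $- \frac{7138}{662363579} - \frac{i \sqrt{91}}{8610726527} \approx -1.0777 \cdot 10^{-5} - 1.1078 \cdot 10^{-9} i$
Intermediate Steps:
$j{\left(l,y \right)} = -283 + l + y$
$\frac{1}{j{\left(-295,\sqrt{-113 + 22} \right)} - 92216} = \frac{1}{\left(-283 - 295 + \sqrt{-113 + 22}\right) - 92216} = \frac{1}{\left(-283 - 295 + \sqrt{-91}\right) - 92216} = \frac{1}{\left(-283 - 295 + i \sqrt{91}\right) - 92216} = \frac{1}{\left(-578 + i \sqrt{91}\right) - 92216} = \frac{1}{-92794 + i \sqrt{91}}$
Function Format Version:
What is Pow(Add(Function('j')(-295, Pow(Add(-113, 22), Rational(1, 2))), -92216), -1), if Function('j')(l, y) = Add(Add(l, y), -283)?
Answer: Add(Rational(-7138, 662363579), Mul(Rational(-1, 8610726527), I, Pow(91, Rational(1, 2)))) ≈ Add(-1.0777e-5, Mul(-1.1078e-9, I))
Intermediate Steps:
Function('j')(l, y) = Add(-283, l, y)
Pow(Add(Function('j')(-295, Pow(Add(-113, 22), Rational(1, 2))), -92216), -1) = Pow(Add(Add(-283, -295, Pow(Add(-113, 22), Rational(1, 2))), -92216), -1) = Pow(Add(Add(-283, -295, Pow(-91, Rational(1, 2))), -92216), -1) = Pow(Add(Add(-283, -295, Mul(I, Pow(91, Rational(1, 2)))), -92216), -1) = Pow(Add(Add(-578, Mul(I, Pow(91, Rational(1, 2)))), -92216), -1) = Pow(Add(-92794, Mul(I, Pow(91, Rational(1, 2)))), -1)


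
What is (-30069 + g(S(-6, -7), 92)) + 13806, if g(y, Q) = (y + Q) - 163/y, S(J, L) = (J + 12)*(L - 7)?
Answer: -1365257/84 ≈ -16253.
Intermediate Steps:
S(J, L) = (-7 + L)*(12 + J) (S(J, L) = (12 + J)*(-7 + L) = (-7 + L)*(12 + J))
g(y, Q) = Q + y - 163/y (g(y, Q) = (Q + y) - 163/y = Q + y - 163/y)
(-30069 + g(S(-6, -7), 92)) + 13806 = (-30069 + (92 + (-84 - 7*(-6) + 12*(-7) - 6*(-7)) - 163/(-84 - 7*(-6) + 12*(-7) - 6*(-7)))) + 13806 = (-30069 + (92 + (-84 + 42 - 84 + 42) - 163/(-84 + 42 - 84 + 42))) + 13806 = (-30069 + (92 - 84 - 163/(-84))) + 13806 = (-30069 + (92 - 84 - 163*(-1/84))) + 13806 = (-30069 + (92 - 84 + 163/84)) + 13806 = (-30069 + 835/84) + 13806 = -2524961/84 + 13806 = -1365257/84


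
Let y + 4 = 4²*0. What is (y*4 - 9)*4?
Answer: -100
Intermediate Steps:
y = -4 (y = -4 + 4²*0 = -4 + 16*0 = -4 + 0 = -4)
(y*4 - 9)*4 = (-4*4 - 9)*4 = (-16 - 9)*4 = -25*4 = -100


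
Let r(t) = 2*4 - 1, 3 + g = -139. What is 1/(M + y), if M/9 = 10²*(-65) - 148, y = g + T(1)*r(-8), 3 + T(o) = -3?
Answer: -1/60016 ≈ -1.6662e-5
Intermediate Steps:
g = -142 (g = -3 - 139 = -142)
T(o) = -6 (T(o) = -3 - 3 = -6)
r(t) = 7 (r(t) = 8 - 1 = 7)
y = -184 (y = -142 - 6*7 = -142 - 42 = -184)
M = -59832 (M = 9*(10²*(-65) - 148) = 9*(100*(-65) - 148) = 9*(-6500 - 148) = 9*(-6648) = -59832)
1/(M + y) = 1/(-59832 - 184) = 1/(-60016) = -1/60016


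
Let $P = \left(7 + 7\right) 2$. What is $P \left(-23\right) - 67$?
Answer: $-711$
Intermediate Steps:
$P = 28$ ($P = 14 \cdot 2 = 28$)
$P \left(-23\right) - 67 = 28 \left(-23\right) - 67 = -644 - 67 = -711$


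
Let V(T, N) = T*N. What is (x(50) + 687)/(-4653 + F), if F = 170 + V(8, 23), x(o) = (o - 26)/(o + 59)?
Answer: -24969/156197 ≈ -0.15986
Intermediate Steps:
V(T, N) = N*T
x(o) = (-26 + o)/(59 + o)
F = 354 (F = 170 + 23*8 = 170 + 184 = 354)
(x(50) + 687)/(-4653 + F) = ((-26 + 50)/(59 + 50) + 687)/(-4653 + 354) = (24/109 + 687)/(-4299) = ((1/109)*24 + 687)*(-1/4299) = (24/109 + 687)*(-1/4299) = (74907/109)*(-1/4299) = -24969/156197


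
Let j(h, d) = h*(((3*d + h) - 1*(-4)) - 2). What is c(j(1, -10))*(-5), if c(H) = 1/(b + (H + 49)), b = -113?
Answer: 5/91 ≈ 0.054945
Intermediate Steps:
j(h, d) = h*(2 + h + 3*d) (j(h, d) = h*(((h + 3*d) + 4) - 2) = h*((4 + h + 3*d) - 2) = h*(2 + h + 3*d))
c(H) = 1/(-64 + H) (c(H) = 1/(-113 + (H + 49)) = 1/(-113 + (49 + H)) = 1/(-64 + H))
c(j(1, -10))*(-5) = -5/(-64 + 1*(2 + 1 + 3*(-10))) = -5/(-64 + 1*(2 + 1 - 30)) = -5/(-64 + 1*(-27)) = -5/(-64 - 27) = -5/(-91) = -1/91*(-5) = 5/91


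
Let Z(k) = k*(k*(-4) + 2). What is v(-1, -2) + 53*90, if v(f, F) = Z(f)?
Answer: 4764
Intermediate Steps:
Z(k) = k*(2 - 4*k) (Z(k) = k*(-4*k + 2) = k*(2 - 4*k))
v(f, F) = 2*f*(1 - 2*f)
v(-1, -2) + 53*90 = 2*(-1)*(1 - 2*(-1)) + 53*90 = 2*(-1)*(1 + 2) + 4770 = 2*(-1)*3 + 4770 = -6 + 4770 = 4764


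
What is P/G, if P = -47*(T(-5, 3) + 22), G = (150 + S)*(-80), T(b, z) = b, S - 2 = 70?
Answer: 799/17760 ≈ 0.044989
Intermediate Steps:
S = 72 (S = 2 + 70 = 72)
G = -17760 (G = (150 + 72)*(-80) = 222*(-80) = -17760)
P = -799 (P = -47*(-5 + 22) = -47*17 = -799)
P/G = -799/(-17760) = -799*(-1/17760) = 799/17760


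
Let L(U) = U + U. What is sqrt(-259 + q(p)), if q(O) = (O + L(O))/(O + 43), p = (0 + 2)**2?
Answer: I*sqrt(571567)/47 ≈ 16.086*I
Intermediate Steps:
p = 4 (p = 2**2 = 4)
L(U) = 2*U
q(O) = 3*O/(43 + O) (q(O) = (O + 2*O)/(O + 43) = (3*O)/(43 + O) = 3*O/(43 + O))
sqrt(-259 + q(p)) = sqrt(-259 + 3*4/(43 + 4)) = sqrt(-259 + 3*4/47) = sqrt(-259 + 3*4*(1/47)) = sqrt(-259 + 12/47) = sqrt(-12161/47) = I*sqrt(571567)/47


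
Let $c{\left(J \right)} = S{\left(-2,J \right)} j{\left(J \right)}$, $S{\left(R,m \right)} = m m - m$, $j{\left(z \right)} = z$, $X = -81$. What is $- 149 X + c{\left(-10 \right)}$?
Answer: $10969$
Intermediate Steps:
$S{\left(R,m \right)} = m^{2} - m$
$c{\left(J \right)} = J^{2} \left(-1 + J\right)$ ($c{\left(J \right)} = J \left(-1 + J\right) J = J^{2} \left(-1 + J\right)$)
$- 149 X + c{\left(-10 \right)} = \left(-149\right) \left(-81\right) + \left(-10\right)^{2} \left(-1 - 10\right) = 12069 + 100 \left(-11\right) = 12069 - 1100 = 10969$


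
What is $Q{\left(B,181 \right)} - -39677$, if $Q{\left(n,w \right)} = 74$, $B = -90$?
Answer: $39751$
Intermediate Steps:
$Q{\left(B,181 \right)} - -39677 = 74 - -39677 = 74 + 39677 = 39751$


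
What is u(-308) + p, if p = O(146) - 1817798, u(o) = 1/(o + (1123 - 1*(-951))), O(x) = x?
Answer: -3209973431/1766 ≈ -1.8177e+6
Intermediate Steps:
u(o) = 1/(2074 + o) (u(o) = 1/(o + (1123 + 951)) = 1/(o + 2074) = 1/(2074 + o))
p = -1817652 (p = 146 - 1817798 = -1817652)
u(-308) + p = 1/(2074 - 308) - 1817652 = 1/1766 - 1817652 = -3209973431/1766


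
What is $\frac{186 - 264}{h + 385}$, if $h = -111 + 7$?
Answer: $- \frac{78}{281} \approx -0.27758$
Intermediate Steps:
$h = -104$
$\frac{186 - 264}{h + 385} = \frac{186 - 264}{-104 + 385} = - \frac{78}{281}$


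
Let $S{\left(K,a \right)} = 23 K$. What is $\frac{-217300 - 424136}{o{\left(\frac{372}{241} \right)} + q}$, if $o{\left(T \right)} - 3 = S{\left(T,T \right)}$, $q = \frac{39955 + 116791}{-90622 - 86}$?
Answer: $- \frac{7011096890904}{401951873} \approx -17443.0$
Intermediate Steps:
$q = - \frac{78373}{45354}$ ($q = \frac{156746}{-90708} = 156746 \left(- \frac{1}{90708}\right) = - \frac{78373}{45354} \approx -1.728$)
$o{\left(T \right)} = 3 + 23 T$
$\frac{-217300 - 424136}{o{\left(\frac{372}{241} \right)} + q} = \frac{-217300 - 424136}{\left(3 + 23 \cdot \frac{372}{241}\right) - \frac{78373}{45354}} = - \frac{641436}{\left(3 + 23 \cdot 372 \cdot \frac{1}{241}\right) - \frac{78373}{45354}} = - \frac{641436}{\left(3 + 23 \cdot \frac{372}{241}\right) - \frac{78373}{45354}} = - \frac{641436}{\left(3 + \frac{8556}{241}\right) - \frac{78373}{45354}} = - \frac{641436}{\frac{9279}{241} - \frac{78373}{45354}} = - \frac{641436}{\frac{401951873}{10930314}} = \left(-641436\right) \frac{10930314}{401951873} = - \frac{7011096890904}{401951873}$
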